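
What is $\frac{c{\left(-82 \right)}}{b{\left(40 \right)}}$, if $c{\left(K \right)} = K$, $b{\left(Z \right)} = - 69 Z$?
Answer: $\frac{41}{1380} \approx 0.02971$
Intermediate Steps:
$\frac{c{\left(-82 \right)}}{b{\left(40 \right)}} = - \frac{82}{\left(-69\right) 40} = - \frac{82}{-2760} = \left(-82\right) \left(- \frac{1}{2760}\right) = \frac{41}{1380}$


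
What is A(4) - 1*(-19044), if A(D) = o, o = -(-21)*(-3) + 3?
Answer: 18984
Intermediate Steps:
o = -60 (o = -7*9 + 3 = -63 + 3 = -60)
A(D) = -60
A(4) - 1*(-19044) = -60 - 1*(-19044) = -60 + 19044 = 18984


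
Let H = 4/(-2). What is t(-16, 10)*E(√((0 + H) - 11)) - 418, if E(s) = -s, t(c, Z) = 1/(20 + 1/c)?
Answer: -418 - 16*I*√13/319 ≈ -418.0 - 0.18084*I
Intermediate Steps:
H = -2 (H = 4*(-½) = -2)
t(-16, 10)*E(√((0 + H) - 11)) - 418 = (-16/(1 + 20*(-16)))*(-√((0 - 2) - 11)) - 418 = (-16/(1 - 320))*(-√(-2 - 11)) - 418 = (-16/(-319))*(-√(-13)) - 418 = (-16*(-1/319))*(-I*√13) - 418 = 16*(-I*√13)/319 - 418 = -16*I*√13/319 - 418 = -418 - 16*I*√13/319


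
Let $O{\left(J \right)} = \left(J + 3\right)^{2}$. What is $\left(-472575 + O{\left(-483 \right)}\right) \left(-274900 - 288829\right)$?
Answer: $136521070575$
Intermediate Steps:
$O{\left(J \right)} = \left(3 + J\right)^{2}$
$\left(-472575 + O{\left(-483 \right)}\right) \left(-274900 - 288829\right) = \left(-472575 + \left(3 - 483\right)^{2}\right) \left(-274900 - 288829\right) = \left(-472575 + \left(-480\right)^{2}\right) \left(-563729\right) = \left(-472575 + 230400\right) \left(-563729\right) = \left(-242175\right) \left(-563729\right) = 136521070575$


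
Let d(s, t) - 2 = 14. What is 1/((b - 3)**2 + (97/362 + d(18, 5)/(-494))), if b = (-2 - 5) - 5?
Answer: 89414/20139213 ≈ 0.0044398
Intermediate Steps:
b = -12 (b = -7 - 5 = -12)
d(s, t) = 16 (d(s, t) = 2 + 14 = 16)
1/((b - 3)**2 + (97/362 + d(18, 5)/(-494))) = 1/((-12 - 3)**2 + (97/362 + 16/(-494))) = 1/((-15)**2 + (97*(1/362) + 16*(-1/494))) = 1/(225 + (97/362 - 8/247)) = 1/(225 + 21063/89414) = 1/(20139213/89414) = 89414/20139213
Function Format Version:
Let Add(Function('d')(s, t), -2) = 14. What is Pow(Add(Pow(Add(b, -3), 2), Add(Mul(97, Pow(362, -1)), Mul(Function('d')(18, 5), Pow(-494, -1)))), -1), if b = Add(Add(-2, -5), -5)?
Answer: Rational(89414, 20139213) ≈ 0.0044398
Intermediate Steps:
b = -12 (b = Add(-7, -5) = -12)
Function('d')(s, t) = 16 (Function('d')(s, t) = Add(2, 14) = 16)
Pow(Add(Pow(Add(b, -3), 2), Add(Mul(97, Pow(362, -1)), Mul(Function('d')(18, 5), Pow(-494, -1)))), -1) = Pow(Add(Pow(Add(-12, -3), 2), Add(Mul(97, Pow(362, -1)), Mul(16, Pow(-494, -1)))), -1) = Pow(Add(Pow(-15, 2), Add(Mul(97, Rational(1, 362)), Mul(16, Rational(-1, 494)))), -1) = Pow(Add(225, Add(Rational(97, 362), Rational(-8, 247))), -1) = Pow(Add(225, Rational(21063, 89414)), -1) = Pow(Rational(20139213, 89414), -1) = Rational(89414, 20139213)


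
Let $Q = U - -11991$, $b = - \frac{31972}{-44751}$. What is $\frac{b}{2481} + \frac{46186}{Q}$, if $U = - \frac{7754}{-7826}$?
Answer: $\frac{10033493708989739}{2604957532708230} \approx 3.8517$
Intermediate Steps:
$U = \frac{3877}{3913}$ ($U = \left(-7754\right) \left(- \frac{1}{7826}\right) = \frac{3877}{3913} \approx 0.9908$)
$b = \frac{31972}{44751}$ ($b = \left(-31972\right) \left(- \frac{1}{44751}\right) = \frac{31972}{44751} \approx 0.71444$)
$Q = \frac{46924660}{3913}$ ($Q = \frac{3877}{3913} - -11991 = \frac{3877}{3913} + 11991 = \frac{46924660}{3913} \approx 11992.0$)
$\frac{b}{2481} + \frac{46186}{Q} = \frac{31972}{44751 \cdot 2481} + \frac{46186}{\frac{46924660}{3913}} = \frac{31972}{44751} \cdot \frac{1}{2481} + 46186 \cdot \frac{3913}{46924660} = \frac{31972}{111027231} + \frac{90362909}{23462330} = \frac{10033493708989739}{2604957532708230}$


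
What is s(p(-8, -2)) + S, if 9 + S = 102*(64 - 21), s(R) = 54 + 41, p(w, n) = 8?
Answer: 4472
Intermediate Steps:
s(R) = 95
S = 4377 (S = -9 + 102*(64 - 21) = -9 + 102*43 = -9 + 4386 = 4377)
s(p(-8, -2)) + S = 95 + 4377 = 4472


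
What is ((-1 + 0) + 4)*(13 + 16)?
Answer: 87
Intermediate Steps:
((-1 + 0) + 4)*(13 + 16) = (-1 + 4)*29 = 3*29 = 87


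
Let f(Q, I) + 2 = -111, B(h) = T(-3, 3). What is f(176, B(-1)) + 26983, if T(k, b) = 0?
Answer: 26870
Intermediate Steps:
B(h) = 0
f(Q, I) = -113 (f(Q, I) = -2 - 111 = -113)
f(176, B(-1)) + 26983 = -113 + 26983 = 26870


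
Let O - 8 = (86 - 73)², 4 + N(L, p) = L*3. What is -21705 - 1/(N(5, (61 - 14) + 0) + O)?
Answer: -4080541/188 ≈ -21705.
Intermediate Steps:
N(L, p) = -4 + 3*L (N(L, p) = -4 + L*3 = -4 + 3*L)
O = 177 (O = 8 + (86 - 73)² = 8 + 13² = 8 + 169 = 177)
-21705 - 1/(N(5, (61 - 14) + 0) + O) = -21705 - 1/((-4 + 3*5) + 177) = -21705 - 1/((-4 + 15) + 177) = -21705 - 1/(11 + 177) = -21705 - 1/188 = -4080541/188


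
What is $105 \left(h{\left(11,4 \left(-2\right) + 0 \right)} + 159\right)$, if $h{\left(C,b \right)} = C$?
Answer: $17850$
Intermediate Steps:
$105 \left(h{\left(11,4 \left(-2\right) + 0 \right)} + 159\right) = 105 \left(11 + 159\right) = 105 \cdot 170 = 17850$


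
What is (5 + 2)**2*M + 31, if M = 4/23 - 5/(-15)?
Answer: 3854/69 ≈ 55.855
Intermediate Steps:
M = 35/69 (M = 4*(1/23) - 5*(-1/15) = 4/23 + 1/3 = 35/69 ≈ 0.50725)
(5 + 2)**2*M + 31 = (5 + 2)**2*(35/69) + 31 = 7**2*(35/69) + 31 = 49*(35/69) + 31 = 1715/69 + 31 = 3854/69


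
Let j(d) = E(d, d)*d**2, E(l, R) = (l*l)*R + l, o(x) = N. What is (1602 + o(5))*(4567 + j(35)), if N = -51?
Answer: 81535010667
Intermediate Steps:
o(x) = -51
E(l, R) = l + R*l**2 (E(l, R) = l**2*R + l = R*l**2 + l = l + R*l**2)
j(d) = d**3*(1 + d**2) (j(d) = (d*(1 + d*d))*d**2 = (d*(1 + d**2))*d**2 = d**3*(1 + d**2))
(1602 + o(5))*(4567 + j(35)) = (1602 - 51)*(4567 + (35**3 + 35**5)) = 1551*(4567 + (42875 + 52521875)) = 1551*(4567 + 52564750) = 1551*52569317 = 81535010667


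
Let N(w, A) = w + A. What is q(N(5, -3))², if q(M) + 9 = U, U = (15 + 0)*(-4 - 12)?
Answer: 62001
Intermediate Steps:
N(w, A) = A + w
U = -240 (U = 15*(-16) = -240)
q(M) = -249 (q(M) = -9 - 240 = -249)
q(N(5, -3))² = (-249)² = 62001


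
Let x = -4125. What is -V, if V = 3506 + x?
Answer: 619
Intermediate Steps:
V = -619 (V = 3506 - 4125 = -619)
-V = -1*(-619) = 619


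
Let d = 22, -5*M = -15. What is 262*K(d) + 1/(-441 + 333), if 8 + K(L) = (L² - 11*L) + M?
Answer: 6706151/108 ≈ 62094.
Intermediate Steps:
M = 3 (M = -⅕*(-15) = 3)
K(L) = -5 + L² - 11*L (K(L) = -8 + ((L² - 11*L) + 3) = -8 + (3 + L² - 11*L) = -5 + L² - 11*L)
262*K(d) + 1/(-441 + 333) = 262*(-5 + 22² - 11*22) + 1/(-441 + 333) = 262*(-5 + 484 - 242) + 1/(-108) = 262*237 - 1/108 = 62094 - 1/108 = 6706151/108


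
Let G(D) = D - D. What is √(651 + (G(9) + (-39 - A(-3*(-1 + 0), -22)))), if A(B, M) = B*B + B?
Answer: 10*√6 ≈ 24.495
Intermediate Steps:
A(B, M) = B + B² (A(B, M) = B² + B = B + B²)
G(D) = 0
√(651 + (G(9) + (-39 - A(-3*(-1 + 0), -22)))) = √(651 + (0 + (-39 - (-3*(-1 + 0))*(1 - 3*(-1 + 0))))) = √(651 + (0 + (-39 - (-3*(-1))*(1 - 3*(-1))))) = √(651 + (0 + (-39 - 3*(1 + 3)))) = √(651 + (0 + (-39 - 3*4))) = √(651 + (0 + (-39 - 1*12))) = √(651 + (0 + (-39 - 12))) = √(651 + (0 - 51)) = √(651 - 51) = √600 = 10*√6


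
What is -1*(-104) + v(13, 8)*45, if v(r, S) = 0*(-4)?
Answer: 104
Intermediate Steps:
v(r, S) = 0
-1*(-104) + v(13, 8)*45 = -1*(-104) + 0*45 = 104 + 0 = 104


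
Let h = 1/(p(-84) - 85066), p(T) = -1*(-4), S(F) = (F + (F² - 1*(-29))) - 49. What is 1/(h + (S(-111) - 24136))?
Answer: -85062/1016150653 ≈ -8.3710e-5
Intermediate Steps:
S(F) = -20 + F + F² (S(F) = (F + (F² + 29)) - 49 = (F + (29 + F²)) - 49 = (29 + F + F²) - 49 = -20 + F + F²)
p(T) = 4
h = -1/85062 (h = 1/(4 - 85066) = 1/(-85062) = -1/85062 ≈ -1.1756e-5)
1/(h + (S(-111) - 24136)) = 1/(-1/85062 + ((-20 - 111 + (-111)²) - 24136)) = 1/(-1/85062 + ((-20 - 111 + 12321) - 24136)) = 1/(-1/85062 + (12190 - 24136)) = 1/(-1/85062 - 11946) = 1/(-1016150653/85062) = -85062/1016150653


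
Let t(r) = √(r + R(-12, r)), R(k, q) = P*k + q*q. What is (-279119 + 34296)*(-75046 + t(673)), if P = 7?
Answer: 18372986858 - 244823*√453518 ≈ 1.8208e+10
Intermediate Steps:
R(k, q) = q² + 7*k (R(k, q) = 7*k + q*q = 7*k + q² = q² + 7*k)
t(r) = √(-84 + r + r²) (t(r) = √(r + (r² + 7*(-12))) = √(r + (r² - 84)) = √(r + (-84 + r²)) = √(-84 + r + r²))
(-279119 + 34296)*(-75046 + t(673)) = (-279119 + 34296)*(-75046 + √(-84 + 673 + 673²)) = -244823*(-75046 + √(-84 + 673 + 452929)) = -244823*(-75046 + √453518) = 18372986858 - 244823*√453518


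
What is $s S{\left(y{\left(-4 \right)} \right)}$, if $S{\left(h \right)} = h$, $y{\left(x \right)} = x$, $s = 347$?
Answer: $-1388$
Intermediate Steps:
$s S{\left(y{\left(-4 \right)} \right)} = 347 \left(-4\right) = -1388$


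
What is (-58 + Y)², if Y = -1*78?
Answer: 18496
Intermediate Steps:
Y = -78
(-58 + Y)² = (-58 - 78)² = (-136)² = 18496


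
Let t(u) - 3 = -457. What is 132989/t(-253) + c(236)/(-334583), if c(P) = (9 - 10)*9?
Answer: -44495854501/151900682 ≈ -292.93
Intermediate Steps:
t(u) = -454 (t(u) = 3 - 457 = -454)
c(P) = -9 (c(P) = -1*9 = -9)
132989/t(-253) + c(236)/(-334583) = 132989/(-454) - 9/(-334583) = 132989*(-1/454) - 9*(-1/334583) = -132989/454 + 9/334583 = -44495854501/151900682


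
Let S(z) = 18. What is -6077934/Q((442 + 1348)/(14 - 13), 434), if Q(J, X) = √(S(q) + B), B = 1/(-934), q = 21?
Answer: -6077934*√15701474/16811 ≈ -1.4326e+6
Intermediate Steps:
B = -1/934 ≈ -0.0010707
Q(J, X) = √15701474/934 (Q(J, X) = √(18 - 1/934) = √(16811/934) = √15701474/934)
-6077934/Q((442 + 1348)/(14 - 13), 434) = -6077934*√15701474/16811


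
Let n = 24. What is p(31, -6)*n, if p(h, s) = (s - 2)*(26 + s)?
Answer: -3840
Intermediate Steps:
p(h, s) = (-2 + s)*(26 + s)
p(31, -6)*n = (-52 + (-6)**2 + 24*(-6))*24 = (-52 + 36 - 144)*24 = -160*24 = -3840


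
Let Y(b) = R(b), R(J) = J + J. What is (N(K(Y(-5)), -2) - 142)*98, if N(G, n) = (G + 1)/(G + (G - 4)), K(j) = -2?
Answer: -55615/4 ≈ -13904.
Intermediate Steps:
R(J) = 2*J
Y(b) = 2*b
N(G, n) = (1 + G)/(-4 + 2*G) (N(G, n) = (1 + G)/(G + (-4 + G)) = (1 + G)/(-4 + 2*G))
(N(K(Y(-5)), -2) - 142)*98 = ((1 - 2)/(2*(-2 - 2)) - 142)*98 = ((½)*(-1)/(-4) - 142)*98 = ((½)*(-¼)*(-1) - 142)*98 = (⅛ - 142)*98 = -1135/8*98 = -55615/4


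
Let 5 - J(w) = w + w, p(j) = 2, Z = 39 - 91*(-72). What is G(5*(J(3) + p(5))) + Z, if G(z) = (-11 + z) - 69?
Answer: 6516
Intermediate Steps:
Z = 6591 (Z = 39 + 6552 = 6591)
J(w) = 5 - 2*w (J(w) = 5 - (w + w) = 5 - 2*w)
G(z) = -80 + z
G(5*(J(3) + p(5))) + Z = (-80 + 5*((5 - 2*3) + 2)) + 6591 = (-80 + 5*((5 - 6) + 2)) + 6591 = (-80 + 5*(-1 + 2)) + 6591 = (-80 + 5*1) + 6591 = (-80 + 5) + 6591 = -75 + 6591 = 6516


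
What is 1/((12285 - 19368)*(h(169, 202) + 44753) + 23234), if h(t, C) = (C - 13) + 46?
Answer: -1/318626770 ≈ -3.1385e-9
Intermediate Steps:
h(t, C) = 33 + C (h(t, C) = (-13 + C) + 46 = 33 + C)
1/((12285 - 19368)*(h(169, 202) + 44753) + 23234) = 1/((12285 - 19368)*((33 + 202) + 44753) + 23234) = 1/(-7083*(235 + 44753) + 23234) = 1/(-7083*44988 + 23234) = 1/(-318650004 + 23234) = 1/(-318626770) = -1/318626770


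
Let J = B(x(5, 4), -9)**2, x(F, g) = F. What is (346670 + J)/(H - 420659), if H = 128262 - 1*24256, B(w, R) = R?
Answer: -346751/316653 ≈ -1.0951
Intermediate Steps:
H = 104006 (H = 128262 - 24256 = 104006)
J = 81 (J = (-9)**2 = 81)
(346670 + J)/(H - 420659) = (346670 + 81)/(104006 - 420659) = 346751/(-316653) = 346751*(-1/316653) = -346751/316653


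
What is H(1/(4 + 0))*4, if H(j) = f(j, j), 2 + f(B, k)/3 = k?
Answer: -21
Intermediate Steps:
f(B, k) = -6 + 3*k
H(j) = -6 + 3*j
H(1/(4 + 0))*4 = (-6 + 3/(4 + 0))*4 = (-6 + 3/4)*4 = -21/4*4 = -21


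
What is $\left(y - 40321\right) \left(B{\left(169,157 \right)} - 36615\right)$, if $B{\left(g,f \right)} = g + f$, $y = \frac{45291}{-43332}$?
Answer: $\frac{21135135314469}{14444} \approx 1.4632 \cdot 10^{9}$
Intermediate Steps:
$y = - \frac{15097}{14444}$ ($y = 45291 \left(- \frac{1}{43332}\right) = - \frac{15097}{14444} \approx -1.0452$)
$B{\left(g,f \right)} = f + g$
$\left(y - 40321\right) \left(B{\left(169,157 \right)} - 36615\right) = \left(- \frac{15097}{14444} - 40321\right) \left(\left(157 + 169\right) - 36615\right) = - \frac{582411621 \left(326 - 36615\right)}{14444} = \left(- \frac{582411621}{14444}\right) \left(-36289\right) = \frac{21135135314469}{14444}$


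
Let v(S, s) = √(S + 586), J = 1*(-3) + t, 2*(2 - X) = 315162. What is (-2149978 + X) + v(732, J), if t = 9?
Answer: -2307557 + √1318 ≈ -2.3075e+6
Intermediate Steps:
X = -157579 (X = 2 - ½*315162 = 2 - 157581 = -157579)
J = 6 (J = 1*(-3) + 9 = -3 + 9 = 6)
v(S, s) = √(586 + S)
(-2149978 + X) + v(732, J) = (-2149978 - 157579) + √(586 + 732) = -2307557 + √1318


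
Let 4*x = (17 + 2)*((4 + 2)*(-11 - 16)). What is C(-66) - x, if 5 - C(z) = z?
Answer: 1681/2 ≈ 840.50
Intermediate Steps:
C(z) = 5 - z
x = -1539/2 (x = ((17 + 2)*((4 + 2)*(-11 - 16)))/4 = (19*(6*(-27)))/4 = (19*(-162))/4 = (¼)*(-3078) = -1539/2 ≈ -769.50)
C(-66) - x = (5 - 1*(-66)) - 1*(-1539/2) = (5 + 66) + 1539/2 = 71 + 1539/2 = 1681/2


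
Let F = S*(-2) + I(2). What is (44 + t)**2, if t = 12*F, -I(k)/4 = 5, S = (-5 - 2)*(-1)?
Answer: 132496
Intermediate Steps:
S = 7 (S = -7*(-1) = 7)
I(k) = -20 (I(k) = -4*5 = -20)
F = -34 (F = 7*(-2) - 20 = -14 - 20 = -34)
t = -408 (t = 12*(-34) = -408)
(44 + t)**2 = (44 - 408)**2 = (-364)**2 = 132496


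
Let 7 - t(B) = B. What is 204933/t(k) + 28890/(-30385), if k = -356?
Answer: 414426809/735317 ≈ 563.60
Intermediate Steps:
t(B) = 7 - B
204933/t(k) + 28890/(-30385) = 204933/(7 - 1*(-356)) + 28890/(-30385) = 204933/(7 + 356) + 28890*(-1/30385) = 204933/363 - 5778/6077 = 204933*(1/363) - 5778/6077 = 68311/121 - 5778/6077 = 414426809/735317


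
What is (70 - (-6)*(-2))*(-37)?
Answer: -2146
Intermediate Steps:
(70 - (-6)*(-2))*(-37) = (70 - 1*12)*(-37) = (70 - 12)*(-37) = 58*(-37) = -2146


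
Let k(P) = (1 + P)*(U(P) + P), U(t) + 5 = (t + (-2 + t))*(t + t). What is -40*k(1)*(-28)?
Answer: -8960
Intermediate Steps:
U(t) = -5 + 2*t*(-2 + 2*t) (U(t) = -5 + (t + (-2 + t))*(t + t) = -5 + (-2 + 2*t)*(2*t) = -5 + 2*t*(-2 + 2*t))
k(P) = (1 + P)*(-5 - 3*P + 4*P**2) (k(P) = (1 + P)*((-5 - 4*P + 4*P**2) + P) = (1 + P)*(-5 - 3*P + 4*P**2))
-40*k(1)*(-28) = -40*(-5 + 1**2 - 8*1 + 4*1**3)*(-28) = -40*(-5 + 1 - 8 + 4*1)*(-28) = -40*(-5 + 1 - 8 + 4)*(-28) = -40*(-8)*(-28) = 320*(-28) = -8960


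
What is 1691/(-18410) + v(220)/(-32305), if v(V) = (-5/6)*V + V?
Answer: -677177/7282470 ≈ -0.092987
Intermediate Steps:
v(V) = V/6 (v(V) = (-5*⅙)*V + V = -5*V/6 + V = V/6)
1691/(-18410) + v(220)/(-32305) = 1691/(-18410) + ((⅙)*220)/(-32305) = 1691*(-1/18410) + (110/3)*(-1/32305) = -1691/18410 - 22/19383 = -677177/7282470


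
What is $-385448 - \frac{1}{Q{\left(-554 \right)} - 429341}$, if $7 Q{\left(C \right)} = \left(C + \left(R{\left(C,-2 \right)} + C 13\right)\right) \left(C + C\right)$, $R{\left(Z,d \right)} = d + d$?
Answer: $- \frac{2155692331471}{5592693} \approx -3.8545 \cdot 10^{5}$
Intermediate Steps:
$R{\left(Z,d \right)} = 2 d$
$Q{\left(C \right)} = \frac{2 C \left(-4 + 14 C\right)}{7}$ ($Q{\left(C \right)} = \frac{\left(C + \left(2 \left(-2\right) + C 13\right)\right) \left(C + C\right)}{7} = \frac{\left(C + \left(-4 + 13 C\right)\right) 2 C}{7} = \frac{\left(-4 + 14 C\right) 2 C}{7} = \frac{2 C \left(-4 + 14 C\right)}{7}$)
$-385448 - \frac{1}{Q{\left(-554 \right)} - 429341} = -385448 - \frac{1}{\frac{4}{7} \left(-554\right) \left(-2 + 7 \left(-554\right)\right) - 429341} = -385448 - \frac{1}{\frac{4}{7} \left(-554\right) \left(-2 - 3878\right) - 429341} = -385448 - \frac{1}{\frac{4}{7} \left(-554\right) \left(-3880\right) - 429341} = -385448 - \frac{1}{\frac{8598080}{7} - 429341} = -385448 - \frac{1}{\frac{5592693}{7}} = -385448 - \frac{7}{5592693} = - \frac{2155692331471}{5592693}$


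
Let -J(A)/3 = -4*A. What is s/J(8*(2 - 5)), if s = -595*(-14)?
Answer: -4165/144 ≈ -28.924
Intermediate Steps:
s = 8330
J(A) = 12*A (J(A) = -(-12)*A = 12*A)
s/J(8*(2 - 5)) = 8330/((12*(8*(2 - 5)))) = 8330/((12*(8*(-3)))) = 8330/((12*(-24))) = 8330/(-288) = 8330*(-1/288) = -4165/144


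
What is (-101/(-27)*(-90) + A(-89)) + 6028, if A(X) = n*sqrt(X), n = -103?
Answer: 17074/3 - 103*I*sqrt(89) ≈ 5691.3 - 971.7*I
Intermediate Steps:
A(X) = -103*sqrt(X)
(-101/(-27)*(-90) + A(-89)) + 6028 = (-101/(-27)*(-90) - 103*I*sqrt(89)) + 6028 = (-101*(-1/27)*(-90) - 103*I*sqrt(89)) + 6028 = ((101/27)*(-90) - 103*I*sqrt(89)) + 6028 = (-1010/3 - 103*I*sqrt(89)) + 6028 = 17074/3 - 103*I*sqrt(89)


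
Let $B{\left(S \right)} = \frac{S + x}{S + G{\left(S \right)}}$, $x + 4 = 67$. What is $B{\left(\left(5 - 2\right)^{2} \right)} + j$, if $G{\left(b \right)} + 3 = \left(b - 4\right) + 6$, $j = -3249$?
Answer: $- \frac{55161}{17} \approx -3244.8$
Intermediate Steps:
$x = 63$ ($x = -4 + 67 = 63$)
$G{\left(b \right)} = -1 + b$ ($G{\left(b \right)} = -3 + \left(\left(b - 4\right) + 6\right) = -3 + \left(\left(-4 + b\right) + 6\right) = -3 + \left(2 + b\right) = -1 + b$)
$B{\left(S \right)} = \frac{63 + S}{-1 + 2 S}$ ($B{\left(S \right)} = \frac{S + 63}{S + \left(-1 + S\right)} = \frac{63 + S}{-1 + 2 S}$)
$B{\left(\left(5 - 2\right)^{2} \right)} + j = \frac{63 + \left(5 - 2\right)^{2}}{-1 + 2 \left(5 - 2\right)^{2}} - 3249 = \frac{63 + 3^{2}}{-1 + 2 \cdot 3^{2}} - 3249 = \frac{63 + 9}{-1 + 2 \cdot 9} - 3249 = \frac{1}{-1 + 18} \cdot 72 - 3249 = \frac{1}{17} \cdot 72 - 3249 = \frac{72}{17} - 3249 = - \frac{55161}{17}$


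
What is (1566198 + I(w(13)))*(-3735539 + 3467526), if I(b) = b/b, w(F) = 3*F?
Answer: -419761692587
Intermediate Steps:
I(b) = 1
(1566198 + I(w(13)))*(-3735539 + 3467526) = (1566198 + 1)*(-3735539 + 3467526) = 1566199*(-268013) = -419761692587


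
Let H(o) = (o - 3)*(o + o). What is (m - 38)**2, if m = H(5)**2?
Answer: 131044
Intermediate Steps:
H(o) = 2*o*(-3 + o) (H(o) = (-3 + o)*(2*o) = 2*o*(-3 + o))
m = 400 (m = (2*5*(-3 + 5))**2 = (2*5*2)**2 = 20**2 = 400)
(m - 38)**2 = (400 - 38)**2 = 362**2 = 131044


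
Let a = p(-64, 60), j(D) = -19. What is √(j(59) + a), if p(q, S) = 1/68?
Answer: I*√21947/34 ≈ 4.3572*I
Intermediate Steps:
p(q, S) = 1/68
a = 1/68 ≈ 0.014706
√(j(59) + a) = √(-19 + 1/68) = √(-1291/68) = I*√21947/34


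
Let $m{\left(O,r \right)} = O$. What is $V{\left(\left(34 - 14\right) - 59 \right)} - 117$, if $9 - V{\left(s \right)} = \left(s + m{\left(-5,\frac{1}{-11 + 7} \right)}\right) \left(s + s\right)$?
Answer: $-3540$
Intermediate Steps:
$V{\left(s \right)} = 9 - 2 s \left(-5 + s\right)$ ($V{\left(s \right)} = 9 - \left(s - 5\right) \left(s + s\right) = 9 - \left(-5 + s\right) 2 s = 9 - 2 s \left(-5 + s\right)$)
$V{\left(\left(34 - 14\right) - 59 \right)} - 117 = \left(9 - 2 \left(\left(34 - 14\right) - 59\right)^{2} + 10 \left(\left(34 - 14\right) - 59\right)\right) - 117 = \left(9 - 2 \left(20 - 59\right)^{2} + 10 \left(20 - 59\right)\right) - 117 = \left(9 - 2 \left(-39\right)^{2} + 10 \left(-39\right)\right) - 117 = \left(9 - 3042 - 390\right) - 117 = -3423 - 117 = -3540$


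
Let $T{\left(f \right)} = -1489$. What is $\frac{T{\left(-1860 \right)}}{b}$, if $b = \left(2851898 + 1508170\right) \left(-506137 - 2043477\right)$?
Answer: $\frac{1489}{11116490413752} \approx 1.3395 \cdot 10^{-10}$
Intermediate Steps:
$b = -11116490413752$ ($b = 4360068 \left(-2549614\right) = -11116490413752$)
$\frac{T{\left(-1860 \right)}}{b} = - \frac{1489}{-11116490413752} = \left(-1489\right) \left(- \frac{1}{11116490413752}\right) = \frac{1489}{11116490413752}$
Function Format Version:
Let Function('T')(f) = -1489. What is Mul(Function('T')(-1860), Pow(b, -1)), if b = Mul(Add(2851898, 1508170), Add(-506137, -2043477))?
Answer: Rational(1489, 11116490413752) ≈ 1.3395e-10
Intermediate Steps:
b = -11116490413752 (b = Mul(4360068, -2549614) = -11116490413752)
Mul(Function('T')(-1860), Pow(b, -1)) = Mul(-1489, Pow(-11116490413752, -1)) = Mul(-1489, Rational(-1, 11116490413752)) = Rational(1489, 11116490413752)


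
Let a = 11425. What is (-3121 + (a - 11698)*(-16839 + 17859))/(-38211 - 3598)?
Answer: 281581/41809 ≈ 6.7349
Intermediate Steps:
(-3121 + (a - 11698)*(-16839 + 17859))/(-38211 - 3598) = (-3121 + (11425 - 11698)*(-16839 + 17859))/(-38211 - 3598) = (-3121 - 273*1020)/(-41809) = (-3121 - 278460)*(-1/41809) = -281581*(-1/41809) = 281581/41809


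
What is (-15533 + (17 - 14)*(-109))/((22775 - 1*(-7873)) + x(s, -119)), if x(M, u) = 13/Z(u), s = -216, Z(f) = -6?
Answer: -19032/36775 ≈ -0.51753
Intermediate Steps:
x(M, u) = -13/6 (x(M, u) = 13/(-6) = 13*(-1/6) = -13/6)
(-15533 + (17 - 14)*(-109))/((22775 - 1*(-7873)) + x(s, -119)) = (-15533 + (17 - 14)*(-109))/((22775 - 1*(-7873)) - 13/6) = (-15533 + 3*(-109))/((22775 + 7873) - 13/6) = (-15533 - 327)/(30648 - 13/6) = -15860/183875/6 = -15860*6/183875 = -19032/36775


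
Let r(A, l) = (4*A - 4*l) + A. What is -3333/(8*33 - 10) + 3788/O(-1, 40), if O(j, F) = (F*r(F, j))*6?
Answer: -20277691/1554480 ≈ -13.045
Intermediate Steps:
r(A, l) = -4*l + 5*A (r(A, l) = (-4*l + 4*A) + A = -4*l + 5*A)
O(j, F) = 6*F*(-4*j + 5*F) (O(j, F) = (F*(-4*j + 5*F))*6 = 6*F*(-4*j + 5*F))
-3333/(8*33 - 10) + 3788/O(-1, 40) = -3333/(8*33 - 10) + 3788/((6*40*(-4*(-1) + 5*40))) = -3333/(264 - 10) + 3788/((6*40*(4 + 200))) = -3333/254 + 3788/((6*40*204)) = -3333*1/254 + 3788/48960 = -3333/254 + 3788*(1/48960) = -3333/254 + 947/12240 = -20277691/1554480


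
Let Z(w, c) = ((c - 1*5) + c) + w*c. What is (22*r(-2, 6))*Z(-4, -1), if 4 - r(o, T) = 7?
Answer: 198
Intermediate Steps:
r(o, T) = -3 (r(o, T) = 4 - 1*7 = 4 - 7 = -3)
Z(w, c) = -5 + 2*c + c*w (Z(w, c) = ((c - 5) + c) + c*w = ((-5 + c) + c) + c*w = (-5 + 2*c) + c*w = -5 + 2*c + c*w)
(22*r(-2, 6))*Z(-4, -1) = (22*(-3))*(-5 + 2*(-1) - 1*(-4)) = -66*(-5 - 2 + 4) = -66*(-3) = 198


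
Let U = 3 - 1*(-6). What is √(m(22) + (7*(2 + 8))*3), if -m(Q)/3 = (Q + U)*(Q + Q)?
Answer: I*√3882 ≈ 62.306*I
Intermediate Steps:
U = 9 (U = 3 + 6 = 9)
m(Q) = -6*Q*(9 + Q) (m(Q) = -3*(Q + 9)*(Q + Q) = -3*(9 + Q)*2*Q = -6*Q*(9 + Q))
√(m(22) + (7*(2 + 8))*3) = √(-6*22*(9 + 22) + (7*(2 + 8))*3) = √(-6*22*31 + (7*10)*3) = √(-4092 + 70*3) = √(-4092 + 210) = √(-3882) = I*√3882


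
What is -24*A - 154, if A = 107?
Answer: -2722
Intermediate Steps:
-24*A - 154 = -24*107 - 154 = -2568 - 154 = -2722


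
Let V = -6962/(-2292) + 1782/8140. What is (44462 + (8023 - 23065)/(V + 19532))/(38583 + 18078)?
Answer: 92071864973648/117335573945799 ≈ 0.78469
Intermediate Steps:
V = 345199/106005 (V = -6962*(-1/2292) + 1782*(1/8140) = 3481/1146 + 81/370 = 345199/106005 ≈ 3.2564)
(44462 + (8023 - 23065)/(V + 19532))/(38583 + 18078) = (44462 + (8023 - 23065)/(345199/106005 + 19532))/(38583 + 18078) = (44462 - 15042/2070834859/106005)/56661 = (44462 - 15042*106005/2070834859)*(1/56661) = (44462 - 1594527210/2070834859)*(1/56661) = (92071864973648/2070834859)*(1/56661) = 92071864973648/117335573945799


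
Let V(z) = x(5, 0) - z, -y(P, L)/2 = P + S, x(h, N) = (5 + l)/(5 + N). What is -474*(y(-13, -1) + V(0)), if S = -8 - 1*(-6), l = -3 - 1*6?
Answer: -69204/5 ≈ -13841.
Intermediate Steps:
l = -9 (l = -3 - 6 = -9)
S = -2 (S = -8 + 6 = -2)
x(h, N) = -4/(5 + N) (x(h, N) = (5 - 9)/(5 + N) = -4/(5 + N))
y(P, L) = 4 - 2*P (y(P, L) = -2*(P - 2) = -2*(-2 + P) = 4 - 2*P)
V(z) = -⅘ - z (V(z) = -4/(5 + 0) - z = -4/5 - z = -4*⅕ - z = -⅘ - z)
-474*(y(-13, -1) + V(0)) = -474*((4 - 2*(-13)) + (-⅘ - 1*0)) = -474*((4 + 26) + (-⅘ + 0)) = -474*(30 - ⅘) = -474*146/5 = -69204/5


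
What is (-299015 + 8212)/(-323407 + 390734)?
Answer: -290803/67327 ≈ -4.3193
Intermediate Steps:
(-299015 + 8212)/(-323407 + 390734) = -290803/67327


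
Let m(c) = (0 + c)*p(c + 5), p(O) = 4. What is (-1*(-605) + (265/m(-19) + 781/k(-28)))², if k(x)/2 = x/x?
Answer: 5684104449/5776 ≈ 9.8409e+5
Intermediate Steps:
k(x) = 2 (k(x) = 2*(x/x) = 2*1 = 2)
m(c) = 4*c (m(c) = (0 + c)*4 = c*4 = 4*c)
(-1*(-605) + (265/m(-19) + 781/k(-28)))² = (-1*(-605) + (265/((4*(-19))) + 781/2))² = (605 + (265/(-76) + 781*(½)))² = (605 + (265*(-1/76) + 781/2))² = (605 + (-265/76 + 781/2))² = (605 + 29413/76)² = (75393/76)² = 5684104449/5776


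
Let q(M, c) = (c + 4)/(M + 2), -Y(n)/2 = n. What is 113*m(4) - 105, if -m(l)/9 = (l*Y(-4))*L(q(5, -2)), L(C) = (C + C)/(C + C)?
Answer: -32649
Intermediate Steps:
Y(n) = -2*n
q(M, c) = (4 + c)/(2 + M)
L(C) = 1 (L(C) = (2*C)/((2*C)) = (2*C)*(1/(2*C)) = 1)
m(l) = -72*l (m(l) = -9*l*(-2*(-4)) = -9*l*8 = -9*8*l = -72*l)
113*m(4) - 105 = 113*(-72*4) - 105 = 113*(-288) - 105 = -32544 - 105 = -32649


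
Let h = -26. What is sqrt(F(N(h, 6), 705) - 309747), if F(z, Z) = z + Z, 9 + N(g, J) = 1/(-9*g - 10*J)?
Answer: I*sqrt(9356827902)/174 ≈ 555.92*I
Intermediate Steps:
N(g, J) = -9 + 1/(-10*J - 9*g) (N(g, J) = -9 + 1/(-9*g - 10*J) = -9 + 1/(-10*J - 9*g))
F(z, Z) = Z + z
sqrt(F(N(h, 6), 705) - 309747) = sqrt((705 + (-1 - 90*6 - 81*(-26))/(9*(-26) + 10*6)) - 309747) = sqrt((705 + (-1 - 540 + 2106)/(-234 + 60)) - 309747) = sqrt((705 + 1565/(-174)) - 309747) = sqrt((705 - 1/174*1565) - 309747) = sqrt((705 - 1565/174) - 309747) = sqrt(121105/174 - 309747) = sqrt(-53774873/174) = I*sqrt(9356827902)/174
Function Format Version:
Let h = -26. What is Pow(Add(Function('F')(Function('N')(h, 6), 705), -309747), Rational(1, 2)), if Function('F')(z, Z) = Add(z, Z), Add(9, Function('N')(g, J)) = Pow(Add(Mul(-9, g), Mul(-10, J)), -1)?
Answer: Mul(Rational(1, 174), I, Pow(9356827902, Rational(1, 2))) ≈ Mul(555.92, I)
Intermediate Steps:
Function('N')(g, J) = Add(-9, Pow(Add(Mul(-10, J), Mul(-9, g)), -1)) (Function('N')(g, J) = Add(-9, Pow(Add(Mul(-9, g), Mul(-10, J)), -1)) = Add(-9, Pow(Add(Mul(-10, J), Mul(-9, g)), -1)))
Function('F')(z, Z) = Add(Z, z)
Pow(Add(Function('F')(Function('N')(h, 6), 705), -309747), Rational(1, 2)) = Pow(Add(Add(705, Mul(Pow(Add(Mul(9, -26), Mul(10, 6)), -1), Add(-1, Mul(-90, 6), Mul(-81, -26)))), -309747), Rational(1, 2)) = Pow(Add(Add(705, Mul(Pow(Add(-234, 60), -1), Add(-1, -540, 2106))), -309747), Rational(1, 2)) = Pow(Add(Add(705, Mul(Pow(-174, -1), 1565)), -309747), Rational(1, 2)) = Pow(Add(Add(705, Mul(Rational(-1, 174), 1565)), -309747), Rational(1, 2)) = Pow(Add(Add(705, Rational(-1565, 174)), -309747), Rational(1, 2)) = Pow(Add(Rational(121105, 174), -309747), Rational(1, 2)) = Pow(Rational(-53774873, 174), Rational(1, 2)) = Mul(Rational(1, 174), I, Pow(9356827902, Rational(1, 2)))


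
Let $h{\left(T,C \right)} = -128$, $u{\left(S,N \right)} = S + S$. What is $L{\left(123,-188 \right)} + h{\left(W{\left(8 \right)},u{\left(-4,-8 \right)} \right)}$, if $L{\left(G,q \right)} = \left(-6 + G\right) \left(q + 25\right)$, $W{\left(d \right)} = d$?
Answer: $-19199$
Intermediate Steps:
$u{\left(S,N \right)} = 2 S$
$L{\left(G,q \right)} = \left(-6 + G\right) \left(25 + q\right)$
$L{\left(123,-188 \right)} + h{\left(W{\left(8 \right)},u{\left(-4,-8 \right)} \right)} = \left(-150 - -1128 + 25 \cdot 123 + 123 \left(-188\right)\right) - 128 = \left(-150 + 1128 + 3075 - 23124\right) - 128 = -19071 - 128 = -19199$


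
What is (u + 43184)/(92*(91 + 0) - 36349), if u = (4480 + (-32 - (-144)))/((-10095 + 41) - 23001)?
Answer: -1427442528/924779735 ≈ -1.5435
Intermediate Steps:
u = -4592/33055 (u = (4480 + (-32 - 72*(-2)))/(-10054 - 23001) = (4480 + (-32 + 144))/(-33055) = (4480 + 112)*(-1/33055) = 4592*(-1/33055) = -4592/33055 ≈ -0.13892)
(u + 43184)/(92*(91 + 0) - 36349) = (-4592/33055 + 43184)/(92*(91 + 0) - 36349) = 1427442528/(33055*(92*91 - 36349)) = 1427442528/(33055*(8372 - 36349)) = (1427442528/33055)/(-27977) = (1427442528/33055)*(-1/27977) = -1427442528/924779735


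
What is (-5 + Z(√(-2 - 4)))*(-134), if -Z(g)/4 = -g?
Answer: 670 - 536*I*√6 ≈ 670.0 - 1312.9*I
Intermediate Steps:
Z(g) = 4*g (Z(g) = -(-4)*g = 4*g)
(-5 + Z(√(-2 - 4)))*(-134) = (-5 + 4*√(-2 - 4))*(-134) = (-5 + 4*√(-6))*(-134) = (-5 + 4*(I*√6))*(-134) = (-5 + 4*I*√6)*(-134) = 670 - 536*I*√6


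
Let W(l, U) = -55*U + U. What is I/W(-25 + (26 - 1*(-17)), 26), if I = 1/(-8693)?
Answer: 1/12204972 ≈ 8.1934e-8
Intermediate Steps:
I = -1/8693 ≈ -0.00011504
W(l, U) = -54*U
I/W(-25 + (26 - 1*(-17)), 26) = -1/(8693*((-54*26))) = -1/8693/(-1404) = -1/8693*(-1/1404) = 1/12204972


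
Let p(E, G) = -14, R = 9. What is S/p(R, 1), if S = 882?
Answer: -63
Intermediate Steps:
S/p(R, 1) = 882/(-14) = 882*(-1/14) = -63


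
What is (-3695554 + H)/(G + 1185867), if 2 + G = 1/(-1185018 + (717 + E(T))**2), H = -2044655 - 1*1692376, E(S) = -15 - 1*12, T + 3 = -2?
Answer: -5269093293030/840681044069 ≈ -6.2676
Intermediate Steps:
T = -5 (T = -3 - 2 = -5)
E(S) = -27 (E(S) = -15 - 12 = -27)
H = -3737031 (H = -2044655 - 1692376 = -3737031)
G = -1417837/708918 (G = -2 + 1/(-1185018 + (717 - 27)**2) = -2 + 1/(-1185018 + 690**2) = -2 + 1/(-1185018 + 476100) = -2 + 1/(-708918) = -2 - 1/708918 = -1417837/708918 ≈ -2.0000)
(-3695554 + H)/(G + 1185867) = (-3695554 - 3737031)/(-1417837/708918 + 1185867) = -7432585/840681044069/708918 = -7432585*708918/840681044069 = -5269093293030/840681044069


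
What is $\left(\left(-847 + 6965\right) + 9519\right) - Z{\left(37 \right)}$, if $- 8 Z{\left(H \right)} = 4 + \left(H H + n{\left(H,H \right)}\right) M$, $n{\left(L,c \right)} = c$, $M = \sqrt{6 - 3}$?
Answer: $\frac{31275}{2} + \frac{703 \sqrt{3}}{4} \approx 15942.0$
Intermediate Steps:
$M = \sqrt{3} \approx 1.732$
$Z{\left(H \right)} = - \frac{1}{2} - \frac{\sqrt{3} \left(H + H^{2}\right)}{8}$ ($Z{\left(H \right)} = - \frac{4 + \left(H H + H\right) \sqrt{3}}{8} = - \frac{4 + \left(H^{2} + H\right) \sqrt{3}}{8} = - \frac{4 + \left(H + H^{2}\right) \sqrt{3}}{8} = - \frac{4 + \sqrt{3} \left(H + H^{2}\right)}{8} = - \frac{1}{2} - \frac{\sqrt{3} \left(H + H^{2}\right)}{8}$)
$\left(\left(-847 + 6965\right) + 9519\right) - Z{\left(37 \right)} = \left(\left(-847 + 6965\right) + 9519\right) - \left(- \frac{1}{2} - \frac{37 \sqrt{3}}{8} - \frac{\sqrt{3} \cdot 37^{2}}{8}\right) = \left(6118 + 9519\right) - \left(- \frac{1}{2} - \frac{37 \sqrt{3}}{8} - \frac{1}{8} \sqrt{3} \cdot 1369\right) = 15637 - \left(- \frac{1}{2} - \frac{37 \sqrt{3}}{8} - \frac{1369 \sqrt{3}}{8}\right) = 15637 - \left(- \frac{1}{2} - \frac{703 \sqrt{3}}{4}\right) = 15637 + \left(\frac{1}{2} + \frac{703 \sqrt{3}}{4}\right) = \frac{31275}{2} + \frac{703 \sqrt{3}}{4}$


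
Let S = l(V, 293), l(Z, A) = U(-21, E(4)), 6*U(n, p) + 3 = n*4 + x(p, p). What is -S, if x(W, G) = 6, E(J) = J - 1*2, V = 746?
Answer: 27/2 ≈ 13.500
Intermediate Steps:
E(J) = -2 + J (E(J) = J - 2 = -2 + J)
U(n, p) = 1/2 + 2*n/3 (U(n, p) = -1/2 + (n*4 + 6)/6 = -1/2 + (4*n + 6)/6 = -1/2 + (6 + 4*n)/6 = -1/2 + (1 + 2*n/3) = 1/2 + 2*n/3)
l(Z, A) = -27/2 (l(Z, A) = 1/2 + (2/3)*(-21) = 1/2 - 14 = -27/2)
S = -27/2 ≈ -13.500
-S = -1*(-27/2) = 27/2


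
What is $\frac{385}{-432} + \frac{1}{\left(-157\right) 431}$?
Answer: $- \frac{26052227}{29232144} \approx -0.89122$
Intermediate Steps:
$\frac{385}{-432} + \frac{1}{\left(-157\right) 431} = 385 \left(- \frac{1}{432}\right) - \frac{1}{67667} = - \frac{385}{432} - \frac{1}{67667} = - \frac{26052227}{29232144}$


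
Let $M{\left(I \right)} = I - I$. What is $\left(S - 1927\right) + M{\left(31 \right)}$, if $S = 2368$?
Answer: $441$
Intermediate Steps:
$M{\left(I \right)} = 0$
$\left(S - 1927\right) + M{\left(31 \right)} = \left(2368 - 1927\right) + 0 = 441 + 0 = 441$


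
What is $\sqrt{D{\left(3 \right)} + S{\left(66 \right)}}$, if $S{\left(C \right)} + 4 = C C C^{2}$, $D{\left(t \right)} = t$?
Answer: $\sqrt{18974735} \approx 4356.0$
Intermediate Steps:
$S{\left(C \right)} = -4 + C^{4}$ ($S{\left(C \right)} = -4 + C C C^{2} = -4 + C^{2} C^{2} = -4 + C^{4}$)
$\sqrt{D{\left(3 \right)} + S{\left(66 \right)}} = \sqrt{3 - \left(4 - 66^{4}\right)} = \sqrt{3 + \left(-4 + 18974736\right)} = \sqrt{3 + 18974732} = \sqrt{18974735}$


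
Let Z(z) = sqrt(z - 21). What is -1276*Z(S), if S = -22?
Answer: -1276*I*sqrt(43) ≈ -8367.3*I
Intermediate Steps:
Z(z) = sqrt(-21 + z)
-1276*Z(S) = -1276*sqrt(-21 - 22) = -1276*I*sqrt(43)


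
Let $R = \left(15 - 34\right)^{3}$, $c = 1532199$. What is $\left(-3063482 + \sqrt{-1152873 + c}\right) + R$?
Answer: $-3070341 + \sqrt{379326} \approx -3.0697 \cdot 10^{6}$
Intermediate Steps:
$R = -6859$ ($R = \left(-19\right)^{3} = -6859$)
$\left(-3063482 + \sqrt{-1152873 + c}\right) + R = \left(-3063482 + \sqrt{-1152873 + 1532199}\right) - 6859 = \left(-3063482 + \sqrt{379326}\right) - 6859 = -3070341 + \sqrt{379326}$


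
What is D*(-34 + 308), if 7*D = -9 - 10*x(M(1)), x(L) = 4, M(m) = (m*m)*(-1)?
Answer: -1918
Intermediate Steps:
M(m) = -m² (M(m) = m²*(-1) = -m²)
D = -7 (D = (-9 - 10*4)/7 = (-9 - 40)/7 = (⅐)*(-49) = -7)
D*(-34 + 308) = -7*(-34 + 308) = -7*274 = -1918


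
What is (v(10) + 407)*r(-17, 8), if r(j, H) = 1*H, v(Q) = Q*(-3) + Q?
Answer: 3096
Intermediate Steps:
v(Q) = -2*Q (v(Q) = -3*Q + Q = -2*Q)
r(j, H) = H
(v(10) + 407)*r(-17, 8) = (-2*10 + 407)*8 = (-20 + 407)*8 = 387*8 = 3096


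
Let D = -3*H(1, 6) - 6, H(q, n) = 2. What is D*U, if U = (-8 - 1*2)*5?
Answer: 600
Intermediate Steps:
D = -12 (D = -3*2 - 6 = -6 - 6 = -12)
U = -50 (U = (-8 - 2)*5 = -10*5 = -50)
D*U = -12*(-50) = 600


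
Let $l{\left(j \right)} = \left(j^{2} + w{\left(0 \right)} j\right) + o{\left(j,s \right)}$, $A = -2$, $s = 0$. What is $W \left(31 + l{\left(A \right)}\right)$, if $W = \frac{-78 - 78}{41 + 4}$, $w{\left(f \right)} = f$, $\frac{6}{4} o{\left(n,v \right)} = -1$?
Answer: $- \frac{5356}{45} \approx -119.02$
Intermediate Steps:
$o{\left(n,v \right)} = - \frac{2}{3}$ ($o{\left(n,v \right)} = \frac{2}{3} \left(-1\right) = - \frac{2}{3}$)
$l{\left(j \right)} = - \frac{2}{3} + j^{2}$ ($l{\left(j \right)} = \left(j^{2} + 0 j\right) - \frac{2}{3} = \left(j^{2} + 0\right) - \frac{2}{3} = j^{2} - \frac{2}{3} = - \frac{2}{3} + j^{2}$)
$W = - \frac{52}{15}$ ($W = - \frac{156}{45} = \left(-156\right) \frac{1}{45} = - \frac{52}{15} \approx -3.4667$)
$W \left(31 + l{\left(A \right)}\right) = - \frac{52 \left(31 - \left(\frac{2}{3} - \left(-2\right)^{2}\right)\right)}{15} = - \frac{52 \left(31 + \left(- \frac{2}{3} + 4\right)\right)}{15} = - \frac{52 \left(31 + \frac{10}{3}\right)}{15} = \left(- \frac{52}{15}\right) \frac{103}{3} = - \frac{5356}{45}$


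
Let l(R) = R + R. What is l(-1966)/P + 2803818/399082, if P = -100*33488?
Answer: 1173874363603/167055725200 ≈ 7.0268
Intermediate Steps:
l(R) = 2*R
P = -3348800
l(-1966)/P + 2803818/399082 = (2*(-1966))/(-3348800) + 2803818/399082 = -3932*(-1/3348800) + 2803818*(1/399082) = 983/837200 + 1401909/199541 = 1173874363603/167055725200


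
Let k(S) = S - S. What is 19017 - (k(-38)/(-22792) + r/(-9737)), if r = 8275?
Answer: 185176804/9737 ≈ 19018.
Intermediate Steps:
k(S) = 0
19017 - (k(-38)/(-22792) + r/(-9737)) = 19017 - (0/(-22792) + 8275/(-9737)) = 19017 - (0*(-1/22792) + 8275*(-1/9737)) = 19017 - (0 - 8275/9737) = 19017 - 1*(-8275/9737) = 19017 + 8275/9737 = 185176804/9737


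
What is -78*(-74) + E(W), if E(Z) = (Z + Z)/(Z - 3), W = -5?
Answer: 23093/4 ≈ 5773.3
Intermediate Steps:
E(Z) = 2*Z/(-3 + Z) (E(Z) = (2*Z)/(-3 + Z) = 2*Z/(-3 + Z))
-78*(-74) + E(W) = -78*(-74) + 2*(-5)/(-3 - 5) = 5772 + 2*(-5)/(-8) = 5772 + 2*(-5)*(-⅛) = 5772 + 5/4 = 23093/4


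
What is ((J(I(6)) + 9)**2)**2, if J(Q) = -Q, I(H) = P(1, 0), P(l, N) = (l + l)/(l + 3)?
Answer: 83521/16 ≈ 5220.1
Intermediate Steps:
P(l, N) = 2*l/(3 + l) (P(l, N) = (2*l)/(3 + l) = 2*l/(3 + l))
I(H) = 1/2 (I(H) = 2*1/(3 + 1) = 2*1/4 = 2*1*(1/4) = 1/2)
((J(I(6)) + 9)**2)**2 = ((-1*1/2 + 9)**2)**2 = ((-1/2 + 9)**2)**2 = ((17/2)**2)**2 = (289/4)**2 = 83521/16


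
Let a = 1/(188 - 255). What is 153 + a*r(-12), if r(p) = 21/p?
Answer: 41011/268 ≈ 153.03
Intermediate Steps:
a = -1/67 (a = 1/(-67) = -1/67 ≈ -0.014925)
153 + a*r(-12) = 153 - 21/(67*(-12)) = 153 - 21*(-1)/(67*12) = 153 - 1/67*(-7/4) = 153 + 7/268 = 41011/268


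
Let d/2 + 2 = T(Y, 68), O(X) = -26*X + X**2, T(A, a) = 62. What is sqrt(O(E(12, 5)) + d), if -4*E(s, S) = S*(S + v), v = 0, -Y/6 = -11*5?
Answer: 7*sqrt(105)/4 ≈ 17.932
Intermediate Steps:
Y = 330 (Y = -(-66)*5 = -6*(-55) = 330)
E(s, S) = -S**2/4 (E(s, S) = -S*(S + 0)/4 = -S*S/4 = -S**2/4)
O(X) = X**2 - 26*X
d = 120 (d = -4 + 2*62 = -4 + 124 = 120)
sqrt(O(E(12, 5)) + d) = sqrt((-1/4*5**2)*(-26 - 1/4*5**2) + 120) = sqrt((-1/4*25)*(-26 - 1/4*25) + 120) = sqrt(-25*(-26 - 25/4)/4 + 120) = sqrt(-25/4*(-129/4) + 120) = sqrt(3225/16 + 120) = sqrt(5145/16) = 7*sqrt(105)/4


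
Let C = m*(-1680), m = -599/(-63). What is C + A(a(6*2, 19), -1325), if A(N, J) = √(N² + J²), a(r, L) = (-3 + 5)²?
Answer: -47920/3 + √1755641 ≈ -14648.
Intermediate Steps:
m = 599/63 (m = -599*(-1/63) = 599/63 ≈ 9.5079)
a(r, L) = 4 (a(r, L) = 2² = 4)
C = -47920/3 (C = (599/63)*(-1680) = -47920/3 ≈ -15973.)
A(N, J) = √(J² + N²)
C + A(a(6*2, 19), -1325) = -47920/3 + √((-1325)² + 4²) = -47920/3 + √(1755625 + 16) = -47920/3 + √1755641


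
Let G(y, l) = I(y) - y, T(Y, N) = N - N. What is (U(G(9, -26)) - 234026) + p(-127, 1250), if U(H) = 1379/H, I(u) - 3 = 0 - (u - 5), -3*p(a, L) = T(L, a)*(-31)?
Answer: -2341639/10 ≈ -2.3416e+5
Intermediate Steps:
T(Y, N) = 0
p(a, L) = 0 (p(a, L) = -0*(-31) = -⅓*0 = 0)
I(u) = 8 - u (I(u) = 3 + (0 - (u - 5)) = 3 + (0 - (-5 + u)) = 3 + (0 + (5 - u)) = 3 + (5 - u) = 8 - u)
G(y, l) = 8 - 2*y (G(y, l) = (8 - y) - y = 8 - 2*y)
(U(G(9, -26)) - 234026) + p(-127, 1250) = (1379/(8 - 2*9) - 234026) + 0 = (1379/(8 - 18) - 234026) + 0 = (1379/(-10) - 234026) + 0 = (1379*(-⅒) - 234026) + 0 = (-1379/10 - 234026) + 0 = -2341639/10 + 0 = -2341639/10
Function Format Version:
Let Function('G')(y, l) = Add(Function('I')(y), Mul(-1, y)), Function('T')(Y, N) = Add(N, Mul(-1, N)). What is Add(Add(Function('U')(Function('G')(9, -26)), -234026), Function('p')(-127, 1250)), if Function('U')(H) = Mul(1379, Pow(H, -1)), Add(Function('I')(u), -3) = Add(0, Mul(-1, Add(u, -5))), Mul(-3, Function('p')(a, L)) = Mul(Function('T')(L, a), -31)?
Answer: Rational(-2341639, 10) ≈ -2.3416e+5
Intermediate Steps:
Function('T')(Y, N) = 0
Function('p')(a, L) = 0 (Function('p')(a, L) = Mul(Rational(-1, 3), Mul(0, -31)) = Mul(Rational(-1, 3), 0) = 0)
Function('I')(u) = Add(8, Mul(-1, u)) (Function('I')(u) = Add(3, Add(0, Mul(-1, Add(u, -5)))) = Add(3, Add(0, Mul(-1, Add(-5, u)))) = Add(3, Add(0, Add(5, Mul(-1, u)))) = Add(3, Add(5, Mul(-1, u))) = Add(8, Mul(-1, u)))
Function('G')(y, l) = Add(8, Mul(-2, y)) (Function('G')(y, l) = Add(Add(8, Mul(-1, y)), Mul(-1, y)) = Add(8, Mul(-2, y)))
Add(Add(Function('U')(Function('G')(9, -26)), -234026), Function('p')(-127, 1250)) = Add(Add(Mul(1379, Pow(Add(8, Mul(-2, 9)), -1)), -234026), 0) = Add(Add(Mul(1379, Pow(Add(8, -18), -1)), -234026), 0) = Add(Add(Mul(1379, Pow(-10, -1)), -234026), 0) = Add(Add(Mul(1379, Rational(-1, 10)), -234026), 0) = Add(Add(Rational(-1379, 10), -234026), 0) = Add(Rational(-2341639, 10), 0) = Rational(-2341639, 10)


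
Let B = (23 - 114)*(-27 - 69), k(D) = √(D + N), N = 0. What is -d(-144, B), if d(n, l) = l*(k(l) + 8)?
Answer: -69888 - 34944*√546 ≈ -8.8641e+5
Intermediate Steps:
k(D) = √D (k(D) = √(D + 0) = √D)
B = 8736 (B = -91*(-96) = 8736)
d(n, l) = l*(8 + √l) (d(n, l) = l*(√l + 8) = l*(8 + √l))
-d(-144, B) = -8736*(8 + √8736) = -8736*(8 + 4*√546) = -(69888 + 34944*√546) = -69888 - 34944*√546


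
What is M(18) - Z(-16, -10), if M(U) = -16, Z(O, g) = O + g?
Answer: 10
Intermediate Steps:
M(18) - Z(-16, -10) = -16 - (-16 - 10) = -16 - 1*(-26) = -16 + 26 = 10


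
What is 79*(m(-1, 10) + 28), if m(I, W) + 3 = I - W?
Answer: 1106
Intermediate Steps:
m(I, W) = -3 + I - W (m(I, W) = -3 + (I - W) = -3 + I - W)
79*(m(-1, 10) + 28) = 79*((-3 - 1 - 1*10) + 28) = 79*((-3 - 1 - 10) + 28) = 79*(-14 + 28) = 79*14 = 1106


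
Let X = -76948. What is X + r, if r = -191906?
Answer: -268854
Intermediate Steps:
X + r = -76948 - 191906 = -268854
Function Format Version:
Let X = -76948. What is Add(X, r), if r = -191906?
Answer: -268854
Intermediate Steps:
Add(X, r) = Add(-76948, -191906) = -268854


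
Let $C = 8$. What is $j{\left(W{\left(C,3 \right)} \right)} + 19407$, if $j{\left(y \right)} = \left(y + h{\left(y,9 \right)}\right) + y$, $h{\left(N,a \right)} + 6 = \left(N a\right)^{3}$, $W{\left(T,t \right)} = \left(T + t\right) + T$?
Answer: $5019650$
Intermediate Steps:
$W{\left(T,t \right)} = t + 2 T$
$h{\left(N,a \right)} = -6 + N^{3} a^{3}$ ($h{\left(N,a \right)} = -6 + \left(N a\right)^{3} = -6 + N^{3} a^{3}$)
$j{\left(y \right)} = -6 + 2 y + 729 y^{3}$ ($j{\left(y \right)} = \left(y + \left(-6 + y^{3} \cdot 9^{3}\right)\right) + y = \left(y + \left(-6 + y^{3} \cdot 729\right)\right) + y = \left(y + \left(-6 + 729 y^{3}\right)\right) + y = \left(-6 + y + 729 y^{3}\right) + y = -6 + 2 y + 729 y^{3}$)
$j{\left(W{\left(C,3 \right)} \right)} + 19407 = \left(-6 + 2 \left(3 + 2 \cdot 8\right) + 729 \left(3 + 2 \cdot 8\right)^{3}\right) + 19407 = \left(-6 + 2 \left(3 + 16\right) + 729 \left(3 + 16\right)^{3}\right) + 19407 = \left(-6 + 2 \cdot 19 + 729 \cdot 19^{3}\right) + 19407 = \left(-6 + 38 + 729 \cdot 6859\right) + 19407 = \left(-6 + 38 + 5000211\right) + 19407 = 5000243 + 19407 = 5019650$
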